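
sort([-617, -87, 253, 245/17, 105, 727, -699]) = [-699, -617, -87, 245/17, 105, 253, 727]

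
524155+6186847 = 6711002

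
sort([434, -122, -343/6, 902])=[-122, -343/6, 434, 902]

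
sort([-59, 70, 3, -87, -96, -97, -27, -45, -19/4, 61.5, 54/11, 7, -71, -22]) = [-97, -96, -87, -71, -59, -45, -27, -22, -19/4, 3, 54/11, 7, 61.5, 70]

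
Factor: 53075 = 5^2 * 11^1 * 193^1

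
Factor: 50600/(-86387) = -1 * 2^3 * 5^2 * 7^(-2) * 11^1 * 23^1 * 41^(-1) * 43^(-1)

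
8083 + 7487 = 15570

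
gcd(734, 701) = 1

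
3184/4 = 796 = 796.00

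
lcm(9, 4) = 36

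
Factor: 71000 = 2^3 * 5^3 * 71^1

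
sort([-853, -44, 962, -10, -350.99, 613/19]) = [-853, -350.99, -44, -10, 613/19, 962]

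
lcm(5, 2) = 10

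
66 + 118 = 184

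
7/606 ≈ 0.0116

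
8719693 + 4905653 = 13625346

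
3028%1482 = 64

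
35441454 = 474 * 74771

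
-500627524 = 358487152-859114676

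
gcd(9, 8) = 1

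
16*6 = 96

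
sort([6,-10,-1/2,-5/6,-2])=[-10,-2,-5/6,-1/2,6]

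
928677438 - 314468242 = 614209196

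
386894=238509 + 148385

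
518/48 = 259/24 ≈ 10.79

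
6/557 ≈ 0.0108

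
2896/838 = 3 + 191/419 ≈ 3.46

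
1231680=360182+871498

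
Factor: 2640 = 2^4 * 3^1 * 5^1 * 11^1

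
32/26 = 1 + 3/13 ≈ 1.23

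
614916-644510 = -29594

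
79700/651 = 122 + 278/651 ≈ 122.43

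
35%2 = 1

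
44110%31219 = 12891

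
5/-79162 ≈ -0.0000632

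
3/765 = 1/255 ≈ 0.00392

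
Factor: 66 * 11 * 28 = 2^3 * 3^1 * 7^1 * 11^2 = 20328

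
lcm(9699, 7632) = 465552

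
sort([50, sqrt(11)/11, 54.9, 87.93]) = [sqrt(11)/11, 50, 54.9, 87.93]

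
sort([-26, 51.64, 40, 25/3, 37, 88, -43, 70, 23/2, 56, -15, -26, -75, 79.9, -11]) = [-75, -43, -26, -26, -15, -11, 25/3, 23/2, 37, 40, 51.64, 56, 70, 79.9, 88]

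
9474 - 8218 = 1256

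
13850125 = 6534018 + 7316107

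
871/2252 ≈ 0.387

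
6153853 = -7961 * (-773)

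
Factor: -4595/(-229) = 5^1 * 229^(-1) * 919^1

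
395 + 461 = 856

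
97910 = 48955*2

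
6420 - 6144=276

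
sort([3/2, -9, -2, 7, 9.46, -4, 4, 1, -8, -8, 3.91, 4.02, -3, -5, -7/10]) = [-9, -8, -8, -5, -4, -3, -2, -7/10, 1, 3/2, 3.91, 4, 4.02, 7, 9.46]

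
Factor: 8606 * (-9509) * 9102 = -1 * 2^2 * 3^1 * 13^1 * 37^2 * 41^1 * 257^1 * 331^1 = -744857200308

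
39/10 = 3 + 9/10 = 3.90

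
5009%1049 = 813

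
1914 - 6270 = -4356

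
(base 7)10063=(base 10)2446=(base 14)c6a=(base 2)100110001110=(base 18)79g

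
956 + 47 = 1003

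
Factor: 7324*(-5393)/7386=-1*2^1*3^(-1)*1231^(-1)*1831^1*5393^1=-19749166/3693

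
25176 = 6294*4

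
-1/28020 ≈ -0.0000357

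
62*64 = 3968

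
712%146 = 128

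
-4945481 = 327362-5272843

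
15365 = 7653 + 7712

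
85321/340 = 250+321/340 ≈ 250.94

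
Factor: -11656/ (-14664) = 3^ (-1)*13^ (-1)*31^1 = 31/39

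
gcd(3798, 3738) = 6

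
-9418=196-9614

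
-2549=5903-8452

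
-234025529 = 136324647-370350176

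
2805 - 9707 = -6902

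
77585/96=808 + 17/96 ≈ 808.18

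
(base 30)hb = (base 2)1000001001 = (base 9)638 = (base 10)521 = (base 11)434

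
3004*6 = 18024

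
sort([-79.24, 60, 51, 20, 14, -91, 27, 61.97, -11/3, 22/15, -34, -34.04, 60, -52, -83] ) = [-91, -83, -79.24, -52, -34.04, -34, -11/3, 22/15, 14, 20, 27, 51, 60, 60, 61.97] 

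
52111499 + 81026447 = 133137946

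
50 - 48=2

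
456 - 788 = -332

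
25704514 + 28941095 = 54645609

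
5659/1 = 5659 = 5659.00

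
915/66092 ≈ 0.0138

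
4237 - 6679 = -2442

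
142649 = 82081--60568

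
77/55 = 7/5 = 1.40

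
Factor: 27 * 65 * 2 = 2^1 * 3^3 * 5^1 * 13^1 = 3510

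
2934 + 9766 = 12700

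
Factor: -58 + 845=787^1=787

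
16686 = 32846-16160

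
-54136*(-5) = 270680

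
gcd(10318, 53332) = 134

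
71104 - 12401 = 58703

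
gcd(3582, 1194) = 1194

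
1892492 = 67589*28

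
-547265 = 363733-910998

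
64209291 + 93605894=157815185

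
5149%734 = 11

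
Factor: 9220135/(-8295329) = -1 * 5^1 * 7^(-1) * 61^(-1) * 19427^(-1) * 1844027^1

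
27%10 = 7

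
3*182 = 546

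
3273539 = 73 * 44843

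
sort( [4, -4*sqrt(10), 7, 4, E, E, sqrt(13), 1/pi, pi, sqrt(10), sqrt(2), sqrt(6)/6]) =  [-4*sqrt(10), 1/pi, sqrt(6)/6, sqrt(2), E, E, pi, sqrt(10), sqrt(13), 4, 4, 7]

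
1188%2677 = 1188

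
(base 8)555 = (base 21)h8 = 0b101101101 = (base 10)365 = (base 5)2430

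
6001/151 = 39 + 112/151 ≈ 39.74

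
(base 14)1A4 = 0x154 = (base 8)524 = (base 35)9P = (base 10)340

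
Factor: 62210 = 2^1*5^1*6221^1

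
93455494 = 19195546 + 74259948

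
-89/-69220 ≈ 0.00129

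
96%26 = 18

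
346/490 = 173/245 ≈ 0.706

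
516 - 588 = -72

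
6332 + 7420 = 13752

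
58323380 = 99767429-41444049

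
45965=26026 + 19939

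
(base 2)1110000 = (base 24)4g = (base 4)1300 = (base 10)112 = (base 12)94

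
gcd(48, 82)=2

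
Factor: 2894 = 2^1*1447^1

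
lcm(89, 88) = 7832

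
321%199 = 122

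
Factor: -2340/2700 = -1 * 3^ (-1) * 5^ (-1) * 13^1 = -13/15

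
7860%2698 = 2464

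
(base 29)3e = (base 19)56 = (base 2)1100101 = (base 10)101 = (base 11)92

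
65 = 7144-7079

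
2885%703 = 73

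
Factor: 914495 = 5^1*182899^1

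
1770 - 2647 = -877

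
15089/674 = 22+261/674 ≈ 22.39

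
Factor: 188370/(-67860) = -1*2^(-1)*7^1*23^1*29^(-1) = -161/58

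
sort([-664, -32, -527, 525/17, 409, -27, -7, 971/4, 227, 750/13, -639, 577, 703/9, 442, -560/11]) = [-664, -639, -527, -560/11, -32, -27, -7, 525/17, 750/13, 703/9, 227, 971/4, 409, 442, 577]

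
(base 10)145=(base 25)5k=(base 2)10010001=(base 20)75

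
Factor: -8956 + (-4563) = -1 * 11^1 * 1229^1 = -13519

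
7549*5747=43384103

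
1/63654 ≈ 0.0000157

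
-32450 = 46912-79362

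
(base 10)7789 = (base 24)dcd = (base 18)160d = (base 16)1e6d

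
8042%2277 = 1211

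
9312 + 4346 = 13658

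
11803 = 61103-49300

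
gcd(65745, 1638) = 9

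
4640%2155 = 330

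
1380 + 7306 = 8686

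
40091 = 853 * 47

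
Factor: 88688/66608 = 181^(-1) * 241^1 = 241/181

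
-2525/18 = -140 - 5/18 ≈ -140.28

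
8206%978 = 382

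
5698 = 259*22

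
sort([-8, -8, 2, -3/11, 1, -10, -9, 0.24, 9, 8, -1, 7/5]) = [-10, -9, -8, -8, -1, -3/11, 0.24, 1, 7/5, 2, 8, 9]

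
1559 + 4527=6086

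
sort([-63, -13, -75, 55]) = [-75, -63, -13, 55]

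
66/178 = 33/89 ≈ 0.371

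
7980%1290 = 240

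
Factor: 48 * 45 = 2^4 * 3^3 * 5^1 = 2160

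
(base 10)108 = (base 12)90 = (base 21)53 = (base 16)6c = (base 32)3c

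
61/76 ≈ 0.803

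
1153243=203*5681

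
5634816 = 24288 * 232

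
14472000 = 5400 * 2680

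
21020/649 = 32 + 252/649 ≈ 32.39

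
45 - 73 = -28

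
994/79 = 12 + 46/79 ≈ 12.58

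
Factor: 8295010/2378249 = 2^1*5^1*17^(-1)*19^(-1)*37^(-1)*199^(-1)*829501^1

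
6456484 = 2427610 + 4028874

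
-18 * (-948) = 17064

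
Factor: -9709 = -1 * 7^1 * 19^1 * 73^1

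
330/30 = 11 = 11.00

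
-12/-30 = 2/5 = 0.40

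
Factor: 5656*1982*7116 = 2^6*3^1*7^1*101^1*593^1*991^1 = 79771726272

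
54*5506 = 297324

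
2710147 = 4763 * 569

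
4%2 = 0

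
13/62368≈0.000208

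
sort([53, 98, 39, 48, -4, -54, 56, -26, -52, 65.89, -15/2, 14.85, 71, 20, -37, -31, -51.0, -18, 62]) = [-54, -52, -51.0, -37, -31, -26, -18, -15/2, -4, 14.85, 20, 39, 48, 53, 56, 62, 65.89, 71, 98]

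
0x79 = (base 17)72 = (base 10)121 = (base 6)321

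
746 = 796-50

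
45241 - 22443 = 22798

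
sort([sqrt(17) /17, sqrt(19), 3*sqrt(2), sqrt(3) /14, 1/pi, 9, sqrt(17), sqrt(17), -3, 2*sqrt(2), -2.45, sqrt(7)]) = [-3, -2.45, sqrt(3) /14, sqrt(17) /17, 1/pi, sqrt(7), 2*sqrt(2), sqrt(17), sqrt(17), 3*sqrt(2), sqrt(19), 9]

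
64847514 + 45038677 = 109886191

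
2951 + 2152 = 5103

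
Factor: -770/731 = -1*2^1*5^1*7^1*11^1*17^(-1)*43^(-1)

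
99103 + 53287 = 152390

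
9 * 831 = 7479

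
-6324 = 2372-8696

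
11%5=1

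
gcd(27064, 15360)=8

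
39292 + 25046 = 64338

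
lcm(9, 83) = 747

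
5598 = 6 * 933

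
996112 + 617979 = 1614091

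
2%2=0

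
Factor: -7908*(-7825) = 2^2*3^1*5^2*313^1*659^1 = 61880100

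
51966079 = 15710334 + 36255745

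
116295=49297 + 66998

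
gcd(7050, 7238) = 94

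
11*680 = 7480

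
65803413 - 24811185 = 40992228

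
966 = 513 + 453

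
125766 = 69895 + 55871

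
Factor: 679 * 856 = 2^3 * 7^1 * 97^1 * 107^1 = 581224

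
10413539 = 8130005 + 2283534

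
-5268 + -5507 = -10775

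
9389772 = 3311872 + 6077900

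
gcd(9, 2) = 1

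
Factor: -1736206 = -1*2^1*868103^1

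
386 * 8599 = 3319214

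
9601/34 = 282 + 13/34≈282.38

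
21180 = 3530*6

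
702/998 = 351/499 ≈ 0.703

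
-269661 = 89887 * (-3)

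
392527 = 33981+358546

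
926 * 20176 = 18682976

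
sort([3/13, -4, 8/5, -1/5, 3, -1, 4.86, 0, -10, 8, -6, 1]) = [-10, -6, -4, -1, -1/5, 0, 3/13, 1, 8/5, 3, 4.86, 8]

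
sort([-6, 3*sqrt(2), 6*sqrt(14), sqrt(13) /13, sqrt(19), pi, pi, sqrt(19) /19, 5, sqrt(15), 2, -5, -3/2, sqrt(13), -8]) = [-8, -6, -5, -3/2, sqrt(19) /19, sqrt(13) /13, 2, pi, pi, sqrt(13), sqrt(15), 3*sqrt(2), sqrt(19), 5, 6*sqrt(14)]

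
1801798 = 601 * 2998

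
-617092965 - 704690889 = -1321783854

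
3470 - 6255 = -2785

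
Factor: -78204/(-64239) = 2^2*7^1*23^(-1) = 28/23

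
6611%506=33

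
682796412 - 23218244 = 659578168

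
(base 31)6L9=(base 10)6426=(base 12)3876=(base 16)191A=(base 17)1540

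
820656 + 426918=1247574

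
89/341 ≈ 0.261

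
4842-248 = 4594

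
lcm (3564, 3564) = 3564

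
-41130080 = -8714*4720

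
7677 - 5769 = 1908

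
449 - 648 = -199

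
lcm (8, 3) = 24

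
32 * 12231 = 391392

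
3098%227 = 147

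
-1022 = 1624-2646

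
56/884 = 14/221 ≈ 0.0633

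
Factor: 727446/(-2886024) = -1*2^(-2)*19^(-1)*31^1*3911^1*6329^(-1) = -121241/481004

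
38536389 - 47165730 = -8629341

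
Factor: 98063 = 7^1*14009^1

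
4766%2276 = 214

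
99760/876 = 113 + 193/219≈113.88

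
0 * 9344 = 0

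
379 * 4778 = 1810862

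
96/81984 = 1/854 ≈ 0.00117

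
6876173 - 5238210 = 1637963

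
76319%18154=3703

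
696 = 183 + 513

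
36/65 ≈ 0.554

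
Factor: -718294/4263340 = -1*2^ (-1)*5^ (-1)*59^ (-1)*3613^ (-1)*359147^1 = -359147/2131670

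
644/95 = 6 + 74/95 ≈ 6.78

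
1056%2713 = 1056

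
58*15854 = 919532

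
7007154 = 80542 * 87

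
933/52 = 17+49/52 ≈ 17.94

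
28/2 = 14 = 14.00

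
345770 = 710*487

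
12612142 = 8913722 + 3698420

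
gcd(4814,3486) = 166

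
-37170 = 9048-46218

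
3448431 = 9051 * 381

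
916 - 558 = 358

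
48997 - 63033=-14036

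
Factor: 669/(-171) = -1 * 3^(-1) * 19^(-1) * 223^1 = -223/57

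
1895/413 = 4 + 243/413 ≈ 4.59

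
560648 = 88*6371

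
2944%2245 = 699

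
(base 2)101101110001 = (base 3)11000111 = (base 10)2929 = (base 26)48h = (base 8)5561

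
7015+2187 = 9202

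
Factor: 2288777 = 241^1*9497^1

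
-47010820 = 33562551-80573371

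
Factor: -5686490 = -1*2^1*5^1*139^1*4091^1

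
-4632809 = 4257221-8890030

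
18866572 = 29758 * 634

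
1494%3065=1494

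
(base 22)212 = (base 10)992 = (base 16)3e0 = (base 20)29c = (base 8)1740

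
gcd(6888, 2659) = 1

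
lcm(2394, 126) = 2394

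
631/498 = 1 + 133/498 ≈ 1.27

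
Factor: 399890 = 2^1 * 5^1 * 39989^1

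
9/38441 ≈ 0.000234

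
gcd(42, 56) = 14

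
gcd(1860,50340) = 60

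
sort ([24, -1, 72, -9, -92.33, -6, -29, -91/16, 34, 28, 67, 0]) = [-92.33, -29, -9, -6, -91/16, -1, 0, 24, 28, 34, 67, 72]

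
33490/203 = 164+198/203 ≈ 164.98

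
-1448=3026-4474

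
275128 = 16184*17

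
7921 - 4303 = 3618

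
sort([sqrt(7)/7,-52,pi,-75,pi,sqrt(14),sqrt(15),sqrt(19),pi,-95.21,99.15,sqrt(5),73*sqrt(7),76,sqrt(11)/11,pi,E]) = [-95.21,-75,-52,sqrt(11)/11,sqrt(7)/7,sqrt(5),E,pi,pi,pi,pi,sqrt(14),sqrt(15),sqrt(19),76,99.15,73*sqrt(7)]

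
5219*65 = 339235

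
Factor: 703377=3^3 * 109^1 * 239^1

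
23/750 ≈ 0.0307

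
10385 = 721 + 9664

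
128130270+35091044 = 163221314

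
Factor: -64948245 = -1*3^1*5^1*17^1*254699^1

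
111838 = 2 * 55919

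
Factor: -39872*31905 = -1*2^6*3^2*5^1*7^1*89^1*709^1 = -1272116160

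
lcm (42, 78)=546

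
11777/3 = 3925 + 2/3 ≈ 3925.67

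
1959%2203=1959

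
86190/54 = 1596 + 1/9≈1596.11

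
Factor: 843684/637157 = 2^2*3^1*167^1*421^1*637157^(-1) 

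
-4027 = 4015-8042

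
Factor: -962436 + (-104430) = -1*2^1*3^1*177811^1 = -1066866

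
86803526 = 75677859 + 11125667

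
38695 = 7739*5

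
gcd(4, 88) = 4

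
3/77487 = 1/25829≈0.0000387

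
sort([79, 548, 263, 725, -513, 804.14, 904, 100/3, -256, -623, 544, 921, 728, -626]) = [-626, -623, -513, -256, 100/3, 79, 263, 544, 548, 725, 728, 804.14, 904, 921]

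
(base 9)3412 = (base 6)15402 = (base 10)2522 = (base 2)100111011010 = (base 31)2jb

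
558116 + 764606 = 1322722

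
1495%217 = 193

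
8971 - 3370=5601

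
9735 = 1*9735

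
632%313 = 6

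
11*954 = 10494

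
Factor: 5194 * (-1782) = -1 * 2^2 * 3^4 * 7^2 * 11^1 * 53^1 = -9255708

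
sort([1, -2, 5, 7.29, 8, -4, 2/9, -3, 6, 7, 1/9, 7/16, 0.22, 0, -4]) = [-4, -4, -3, -2, 0, 1/9, 0.22, 2/9, 7/16, 1, 5, 6, 7, 7.29, 8]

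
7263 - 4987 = 2276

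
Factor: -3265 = -1*5^1*653^1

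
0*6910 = 0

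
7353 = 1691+5662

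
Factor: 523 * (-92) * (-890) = 2^3 * 5^1 * 23^1 * 89^1 * 523^1 = 42823240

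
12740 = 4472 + 8268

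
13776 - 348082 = -334306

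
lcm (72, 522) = 2088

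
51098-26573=24525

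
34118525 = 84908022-50789497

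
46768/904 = 51 + 83/113 ≈ 51.73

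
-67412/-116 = 16853/29 ≈ 581.14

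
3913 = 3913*1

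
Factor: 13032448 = 2^10*11^1*13^1*89^1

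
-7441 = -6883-558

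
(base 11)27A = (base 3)110012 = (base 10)329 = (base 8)511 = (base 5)2304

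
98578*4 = 394312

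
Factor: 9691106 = 2^1*113^1*137^1*313^1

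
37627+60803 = 98430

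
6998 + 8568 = 15566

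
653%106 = 17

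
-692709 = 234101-926810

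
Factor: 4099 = 4099^1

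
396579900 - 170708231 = 225871669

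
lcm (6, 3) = 6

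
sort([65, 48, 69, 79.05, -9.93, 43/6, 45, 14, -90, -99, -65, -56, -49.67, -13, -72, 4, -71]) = [-99, -90, -72, -71, -65, -56, -49.67, -13, -9.93, 4, 43/6, 14, 45, 48, 65, 69, 79.05]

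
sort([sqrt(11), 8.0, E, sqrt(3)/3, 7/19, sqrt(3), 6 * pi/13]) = [7/19, sqrt(3)/3, 6 * pi/13, sqrt(3), E, sqrt(11), 8.0]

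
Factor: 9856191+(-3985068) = 3^5*37^1*653^1 = 5871123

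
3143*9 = 28287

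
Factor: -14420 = -1 * 2^2 * 5^1 * 7^1 * 103^1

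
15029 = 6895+8134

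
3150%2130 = 1020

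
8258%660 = 338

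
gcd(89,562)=1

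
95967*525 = 50382675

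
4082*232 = 947024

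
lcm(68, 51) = 204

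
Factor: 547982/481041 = 2^1 * 3^ (-2) * 11^ (-1) * 43^ (-1) * 113^ (-1) * 311^1 * 881^1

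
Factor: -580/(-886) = 2^1 * 5^1 * 29^1 * 443^(-1) = 290/443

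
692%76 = 8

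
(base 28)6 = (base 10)6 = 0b110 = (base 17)6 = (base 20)6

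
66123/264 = 250 + 41/88 ≈ 250.47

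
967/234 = 4 + 31/234 ≈ 4.13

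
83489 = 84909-1420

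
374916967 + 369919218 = 744836185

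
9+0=9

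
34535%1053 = 839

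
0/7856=0=0.00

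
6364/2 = 3182 = 3182.00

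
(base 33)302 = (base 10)3269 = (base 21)78e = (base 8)6305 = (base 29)3pl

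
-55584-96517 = -152101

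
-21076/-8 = 2634 + 1/2 = 2634.50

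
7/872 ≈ 0.00803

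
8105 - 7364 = 741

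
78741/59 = 1334 + 35/59≈1334.59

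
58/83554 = 29/41777 ≈ 0.000694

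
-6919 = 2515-9434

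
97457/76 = 1282 + 25/76 ≈ 1282.33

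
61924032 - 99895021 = -37970989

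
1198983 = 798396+400587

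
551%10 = 1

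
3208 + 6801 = 10009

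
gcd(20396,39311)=1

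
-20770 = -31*670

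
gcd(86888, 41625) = 1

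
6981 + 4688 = 11669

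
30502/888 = 15251/444 ≈ 34.35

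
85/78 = 1 + 7/78 ≈ 1.09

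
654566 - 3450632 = -2796066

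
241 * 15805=3809005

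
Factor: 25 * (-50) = -1 * 2^1 * 5^4 = -1250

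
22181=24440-2259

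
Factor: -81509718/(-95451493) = 2^1 * 3^1 * 13584953^1 * 95451493^(-1)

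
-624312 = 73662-697974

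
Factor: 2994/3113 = 2^1 * 3^1 * 11^(-1) * 283^(-1) * 499^1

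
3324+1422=4746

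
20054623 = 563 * 35621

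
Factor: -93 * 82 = -1 * 2^1 * 3^1 * 31^1 * 41^1 = -7626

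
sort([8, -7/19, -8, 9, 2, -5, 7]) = [-8, -5, -7/19, 2, 7, 8, 9]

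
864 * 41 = 35424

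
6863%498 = 389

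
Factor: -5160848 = -1*2^4*7^1*11^1*59^1*71^1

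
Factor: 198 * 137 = 2^1 * 3^2 * 11^1 * 137^1 = 27126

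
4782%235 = 82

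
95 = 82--13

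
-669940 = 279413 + -949353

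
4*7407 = 29628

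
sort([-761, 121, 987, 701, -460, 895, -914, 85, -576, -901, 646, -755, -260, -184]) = [-914, -901, -761, -755, -576, -460, -260, -184, 85, 121, 646, 701, 895, 987]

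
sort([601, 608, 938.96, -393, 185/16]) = [-393, 185/16, 601, 608, 938.96]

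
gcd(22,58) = 2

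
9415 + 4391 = 13806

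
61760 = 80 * 772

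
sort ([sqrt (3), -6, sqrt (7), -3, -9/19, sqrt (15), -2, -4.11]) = [-6, -4.11, -3, -2, -9/19, sqrt (3), sqrt (7), sqrt (15)]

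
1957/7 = 279 + 4/7 ≈ 279.57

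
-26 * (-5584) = 145184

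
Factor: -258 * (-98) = 2^2 * 3^1 * 7^2 * 43^1 = 25284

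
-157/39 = -4 - 1/39 ≈ -4.03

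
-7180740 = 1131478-8312218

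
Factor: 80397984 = 2^5 * 3^1 * 79^1 * 10601^1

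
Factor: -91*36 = -1*2^2*3^2*7^1*13^1 = -3276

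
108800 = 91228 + 17572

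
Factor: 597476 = 2^2 * 11^1 * 37^1 * 367^1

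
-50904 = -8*6363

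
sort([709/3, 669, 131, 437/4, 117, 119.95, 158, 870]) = [437/4, 117, 119.95, 131, 158, 709/3, 669, 870]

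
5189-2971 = 2218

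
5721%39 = 27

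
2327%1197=1130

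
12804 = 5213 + 7591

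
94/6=47/3 ≈ 15.67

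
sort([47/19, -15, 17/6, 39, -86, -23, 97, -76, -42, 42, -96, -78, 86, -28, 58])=[-96, -86, -78, -76, -42, -28, -23, -15, 47/19, 17/6, 39, 42, 58, 86, 97]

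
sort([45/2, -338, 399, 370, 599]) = [-338, 45/2, 370, 399, 599]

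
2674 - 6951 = -4277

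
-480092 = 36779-516871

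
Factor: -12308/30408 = -1 * 2^(-1) * 3^(-1) * 7^(-1) * 17^1 = -17/42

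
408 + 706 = 1114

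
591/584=1+7/584 ≈ 1.01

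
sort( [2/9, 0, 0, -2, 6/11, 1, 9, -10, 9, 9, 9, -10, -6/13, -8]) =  [-10, -10, -8, -2, -6/13, 0, 0, 2/9, 6/11, 1, 9, 9, 9, 9]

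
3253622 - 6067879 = -2814257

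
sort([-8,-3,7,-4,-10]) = [-10,-8,-4,-3,7]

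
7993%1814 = 737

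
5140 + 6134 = 11274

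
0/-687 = 0 = 0.00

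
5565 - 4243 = 1322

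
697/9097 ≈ 0.0766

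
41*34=1394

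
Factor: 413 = 7^1*59^1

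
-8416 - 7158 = -15574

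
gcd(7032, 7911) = 879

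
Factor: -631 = -1*631^1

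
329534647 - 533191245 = -203656598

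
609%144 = 33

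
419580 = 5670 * 74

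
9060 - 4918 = 4142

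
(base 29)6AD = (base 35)4CT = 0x14E5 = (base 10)5349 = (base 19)EFA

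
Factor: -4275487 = -1 * 727^1 * 5881^1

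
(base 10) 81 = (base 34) 2d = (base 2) 1010001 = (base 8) 121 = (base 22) 3f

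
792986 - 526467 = 266519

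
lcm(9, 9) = 9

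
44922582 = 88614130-43691548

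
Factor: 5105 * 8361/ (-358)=-1 * 2^ (-1) * 3^2 * 5^1 * 179^ (-1) * 929^1 * 1021^1=-42682905/358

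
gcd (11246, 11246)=11246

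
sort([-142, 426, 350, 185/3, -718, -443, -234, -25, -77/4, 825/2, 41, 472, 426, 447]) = [-718, -443, -234, -142, -25, -77/4, 41, 185/3, 350, 825/2, 426, 426, 447, 472]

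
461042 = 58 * 7949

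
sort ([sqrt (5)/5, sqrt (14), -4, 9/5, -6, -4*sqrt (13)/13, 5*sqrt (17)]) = [-6, -4, -4*sqrt (13)/13, sqrt (5)/5, 9/5, sqrt (14), 5*sqrt (17)]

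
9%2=1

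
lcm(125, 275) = 1375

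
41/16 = 2 + 9/16 ≈ 2.56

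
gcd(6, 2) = 2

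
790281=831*951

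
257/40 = 6 + 17/40≈6.43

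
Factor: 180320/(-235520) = -1*2^(-6)*7^2 = -49/64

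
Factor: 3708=2^2*3^2*103^1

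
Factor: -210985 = -1*5^1*42197^1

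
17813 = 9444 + 8369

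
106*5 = 530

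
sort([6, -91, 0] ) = [-91, 0, 6] 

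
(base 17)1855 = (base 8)16223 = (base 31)7iu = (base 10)7315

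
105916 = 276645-170729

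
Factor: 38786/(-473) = -1*2^1*41^1 = -82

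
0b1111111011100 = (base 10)8156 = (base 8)17734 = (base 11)6145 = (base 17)1b3d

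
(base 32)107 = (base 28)18n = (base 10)1031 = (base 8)2007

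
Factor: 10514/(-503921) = -1 * 2^1 * 7^1 * 11^(-1) * 61^(-1) = -14/671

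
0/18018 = 0 = 0.00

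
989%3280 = 989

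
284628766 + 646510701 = 931139467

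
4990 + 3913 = 8903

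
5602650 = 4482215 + 1120435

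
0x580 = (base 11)1070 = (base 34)17e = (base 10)1408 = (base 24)2ag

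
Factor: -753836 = -1 * 2^2 * 188459^1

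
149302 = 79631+69671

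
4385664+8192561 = 12578225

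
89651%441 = 128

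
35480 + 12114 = 47594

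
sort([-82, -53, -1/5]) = [-82, -53, -1/5]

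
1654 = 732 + 922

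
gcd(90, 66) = 6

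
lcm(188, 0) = 0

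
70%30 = 10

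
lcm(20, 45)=180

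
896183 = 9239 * 97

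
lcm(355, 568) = 2840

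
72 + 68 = 140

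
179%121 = 58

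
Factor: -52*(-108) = 2^4*3^3*13^1 = 5616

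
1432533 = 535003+897530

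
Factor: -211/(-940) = 2^(-2)*5^(-1)*47^(-1)*211^1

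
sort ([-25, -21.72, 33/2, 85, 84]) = [-25, -21.72, 33/2, 84, 85]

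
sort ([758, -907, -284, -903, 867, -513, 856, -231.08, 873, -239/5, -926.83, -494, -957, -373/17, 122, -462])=[-957, -926.83, -907, -903, -513, -494, -462, -284, -231.08, -239/5, -373/17, 122, 758, 856, 867, 873]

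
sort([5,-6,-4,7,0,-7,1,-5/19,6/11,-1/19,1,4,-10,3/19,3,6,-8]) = [-10,-8,-7,-6,-4,-5/19,-1/19,0,3/19,6/11,1,1,3,4,5,6,7]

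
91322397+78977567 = 170299964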